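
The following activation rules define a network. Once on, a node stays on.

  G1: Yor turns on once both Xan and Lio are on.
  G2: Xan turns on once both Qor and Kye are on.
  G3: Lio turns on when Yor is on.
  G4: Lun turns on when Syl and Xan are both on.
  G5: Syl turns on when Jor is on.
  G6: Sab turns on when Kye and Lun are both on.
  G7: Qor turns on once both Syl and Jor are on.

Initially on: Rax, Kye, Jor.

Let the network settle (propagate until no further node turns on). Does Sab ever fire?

G5: Jor on → Syl on.
Syl and Jor are on, so Qor turns on (G7).
G2: Qor and Kye on → Xan on.
G4: Syl and Xan on → Lun on.
Kye and Lun are on, so Sab turns on (G6).

Yes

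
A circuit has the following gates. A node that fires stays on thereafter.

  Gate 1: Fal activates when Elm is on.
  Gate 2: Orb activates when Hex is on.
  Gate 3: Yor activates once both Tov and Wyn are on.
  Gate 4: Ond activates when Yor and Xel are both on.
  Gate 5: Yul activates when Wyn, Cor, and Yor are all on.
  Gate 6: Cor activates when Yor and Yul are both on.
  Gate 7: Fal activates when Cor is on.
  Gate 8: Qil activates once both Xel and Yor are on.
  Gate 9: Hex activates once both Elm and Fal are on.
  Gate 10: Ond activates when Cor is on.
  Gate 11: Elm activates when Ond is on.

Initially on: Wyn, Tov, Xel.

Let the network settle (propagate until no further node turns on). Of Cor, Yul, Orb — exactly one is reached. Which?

Orb

Tov and Wyn are on, so Yor activates (Gate 3).
Gate 4: Yor and Xel on → Ond on.
Ond is on, so Elm activates (Gate 11).
Gate 1: Elm on → Fal on.
Elm and Fal are on, so Hex activates (Gate 9).
Hex is on, so Orb activates (Gate 2).
Cor would need Yor and Yul (Gate 6), but Yul never turns on. Yul would need Wyn, Cor, and Yor (Gate 5), but Cor never turns on.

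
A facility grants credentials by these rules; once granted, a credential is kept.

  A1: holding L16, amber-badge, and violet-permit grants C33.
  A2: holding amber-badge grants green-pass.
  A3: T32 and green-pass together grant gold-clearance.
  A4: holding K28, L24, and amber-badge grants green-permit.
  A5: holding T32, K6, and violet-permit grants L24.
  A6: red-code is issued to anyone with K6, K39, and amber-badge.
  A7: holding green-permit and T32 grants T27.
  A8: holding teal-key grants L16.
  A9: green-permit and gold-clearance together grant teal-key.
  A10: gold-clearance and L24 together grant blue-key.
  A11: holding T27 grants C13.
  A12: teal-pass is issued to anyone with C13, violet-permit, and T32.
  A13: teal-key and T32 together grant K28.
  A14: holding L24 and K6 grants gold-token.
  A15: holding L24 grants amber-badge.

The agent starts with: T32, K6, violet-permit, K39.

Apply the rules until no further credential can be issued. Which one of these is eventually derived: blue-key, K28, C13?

blue-key

Holding T32, K6, and violet-permit grants L24 (A5).
Holding L24 grants amber-badge (A15).
Holding amber-badge grants green-pass (A2).
Holding T32 and green-pass grants gold-clearance (A3).
Holding gold-clearance and L24 grants blue-key (A10).
K28 would need teal-key and T32 (A13), but teal-key is never granted. C13 would need T27 (A11), but T27 is never granted.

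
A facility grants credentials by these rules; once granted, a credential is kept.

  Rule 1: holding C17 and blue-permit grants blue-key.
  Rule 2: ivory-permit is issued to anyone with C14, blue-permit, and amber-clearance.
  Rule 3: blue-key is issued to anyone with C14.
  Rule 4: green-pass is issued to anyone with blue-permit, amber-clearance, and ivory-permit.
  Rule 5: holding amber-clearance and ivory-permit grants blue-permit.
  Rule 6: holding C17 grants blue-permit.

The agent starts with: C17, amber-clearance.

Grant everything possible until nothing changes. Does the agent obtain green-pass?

green-pass would need blue-permit, amber-clearance, and ivory-permit (Rule 4), but ivory-permit is never granted.

No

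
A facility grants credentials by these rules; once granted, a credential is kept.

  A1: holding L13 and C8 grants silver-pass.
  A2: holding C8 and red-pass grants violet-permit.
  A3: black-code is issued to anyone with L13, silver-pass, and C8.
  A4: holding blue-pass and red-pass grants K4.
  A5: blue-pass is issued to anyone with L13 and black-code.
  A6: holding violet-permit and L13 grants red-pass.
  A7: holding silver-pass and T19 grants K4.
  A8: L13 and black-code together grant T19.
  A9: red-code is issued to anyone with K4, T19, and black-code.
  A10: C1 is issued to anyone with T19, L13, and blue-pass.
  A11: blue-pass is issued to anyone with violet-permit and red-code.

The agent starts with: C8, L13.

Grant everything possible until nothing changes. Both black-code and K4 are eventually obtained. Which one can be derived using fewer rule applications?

black-code: Holding L13 and C8 grants silver-pass (A1). Holding L13, silver-pass, and C8 grants black-code (A3). [2 rule applications]
K4: Holding L13 and C8 grants silver-pass (A1). Holding L13, silver-pass, and C8 grants black-code (A3). Holding L13 and black-code grants T19 (A8). Holding silver-pass and T19 grants K4 (A7). [4 rule applications]
black-code needs fewer.

black-code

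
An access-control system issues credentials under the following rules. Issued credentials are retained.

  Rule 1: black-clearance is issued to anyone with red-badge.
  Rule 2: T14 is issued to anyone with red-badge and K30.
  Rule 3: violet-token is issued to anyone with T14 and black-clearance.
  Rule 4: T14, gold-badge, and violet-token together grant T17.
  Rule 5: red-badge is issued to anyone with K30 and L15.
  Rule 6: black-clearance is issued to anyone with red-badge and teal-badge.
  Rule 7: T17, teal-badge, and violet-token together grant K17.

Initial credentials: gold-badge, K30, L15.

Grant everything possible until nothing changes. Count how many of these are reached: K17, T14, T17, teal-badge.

2

Holding K30 and L15 grants red-badge (Rule 5).
Holding red-badge and K30 grants T14 (Rule 2).
Holding red-badge grants black-clearance (Rule 1).
Holding T14 and black-clearance grants violet-token (Rule 3).
Holding T14, gold-badge, and violet-token grants T17 (Rule 4).
K17 would need T17, teal-badge, and violet-token (Rule 7), but teal-badge is never granted.
T14: reached.
T17: reached.
No rule produces teal-badge, and it is not given.
Reached: T14 and T17 — 2 of the 4.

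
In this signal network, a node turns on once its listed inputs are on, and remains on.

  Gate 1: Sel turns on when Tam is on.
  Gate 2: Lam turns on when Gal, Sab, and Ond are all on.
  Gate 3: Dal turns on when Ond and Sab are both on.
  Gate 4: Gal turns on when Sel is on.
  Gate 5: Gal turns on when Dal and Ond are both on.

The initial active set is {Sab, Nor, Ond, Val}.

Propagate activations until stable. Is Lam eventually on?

Ond and Sab are on, so Dal turns on (Gate 3).
Dal and Ond are on, so Gal turns on (Gate 5).
Gal, Sab, and Ond are on, so Lam turns on (Gate 2).

Yes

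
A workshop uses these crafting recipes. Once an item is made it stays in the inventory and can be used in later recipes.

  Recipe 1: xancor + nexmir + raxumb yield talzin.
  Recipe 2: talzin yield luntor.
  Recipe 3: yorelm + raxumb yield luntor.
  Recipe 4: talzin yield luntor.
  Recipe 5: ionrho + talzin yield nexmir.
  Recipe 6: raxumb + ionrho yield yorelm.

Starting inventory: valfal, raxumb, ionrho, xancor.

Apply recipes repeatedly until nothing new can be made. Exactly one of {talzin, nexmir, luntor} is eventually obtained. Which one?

luntor

raxumb + ionrho → yorelm (Recipe 6).
yorelm + raxumb → luntor (Recipe 3).
nexmir would need ionrho and talzin (Recipe 5), but talzin is never obtained. talzin would need xancor, nexmir, and raxumb (Recipe 1), but nexmir is never obtained.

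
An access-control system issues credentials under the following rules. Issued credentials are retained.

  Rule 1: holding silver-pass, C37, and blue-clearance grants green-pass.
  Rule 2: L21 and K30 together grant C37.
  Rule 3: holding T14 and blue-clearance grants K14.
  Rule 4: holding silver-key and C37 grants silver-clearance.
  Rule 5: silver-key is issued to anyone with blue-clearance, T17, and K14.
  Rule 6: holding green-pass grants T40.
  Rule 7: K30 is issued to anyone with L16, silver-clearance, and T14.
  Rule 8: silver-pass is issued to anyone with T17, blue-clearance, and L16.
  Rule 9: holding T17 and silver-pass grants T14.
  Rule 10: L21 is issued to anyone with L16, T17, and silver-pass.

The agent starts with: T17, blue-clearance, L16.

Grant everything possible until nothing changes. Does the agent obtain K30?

K30 would need L16, silver-clearance, and T14 (Rule 7), but silver-clearance is never granted.

No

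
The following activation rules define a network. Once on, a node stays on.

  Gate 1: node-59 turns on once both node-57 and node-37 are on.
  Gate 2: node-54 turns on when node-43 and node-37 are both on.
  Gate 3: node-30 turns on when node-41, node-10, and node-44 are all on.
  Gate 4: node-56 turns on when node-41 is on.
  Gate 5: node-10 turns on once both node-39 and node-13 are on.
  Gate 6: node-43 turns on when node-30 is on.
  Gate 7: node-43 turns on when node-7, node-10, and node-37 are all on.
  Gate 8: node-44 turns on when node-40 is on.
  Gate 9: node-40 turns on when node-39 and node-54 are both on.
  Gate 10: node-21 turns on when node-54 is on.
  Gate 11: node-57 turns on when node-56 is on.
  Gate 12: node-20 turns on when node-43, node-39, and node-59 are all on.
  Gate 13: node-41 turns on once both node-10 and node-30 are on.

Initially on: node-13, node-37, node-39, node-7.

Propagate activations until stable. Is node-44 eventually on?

Yes

Gate 5: node-39 and node-13 on → node-10 on.
node-7, node-10, and node-37 are on, so node-43 turns on (Gate 7).
node-43 and node-37 are on, so node-54 turns on (Gate 2).
Gate 9: node-39 and node-54 on → node-40 on.
node-40 is on, so node-44 turns on (Gate 8).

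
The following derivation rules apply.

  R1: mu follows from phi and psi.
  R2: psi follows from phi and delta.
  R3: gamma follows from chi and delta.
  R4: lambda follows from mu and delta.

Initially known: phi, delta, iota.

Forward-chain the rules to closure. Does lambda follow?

Yes

phi and delta hold, so psi follows (R2).
phi and psi hold, so mu follows (R1).
From mu and delta, R4 gives lambda.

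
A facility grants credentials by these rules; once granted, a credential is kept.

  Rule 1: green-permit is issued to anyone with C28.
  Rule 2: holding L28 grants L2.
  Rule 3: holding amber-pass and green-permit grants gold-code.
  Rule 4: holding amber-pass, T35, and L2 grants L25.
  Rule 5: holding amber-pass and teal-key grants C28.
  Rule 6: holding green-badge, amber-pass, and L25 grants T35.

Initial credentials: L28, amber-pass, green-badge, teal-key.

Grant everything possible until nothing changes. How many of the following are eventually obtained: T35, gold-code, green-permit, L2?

Holding L28 grants L2 (Rule 2).
Holding amber-pass and teal-key grants C28 (Rule 5).
Holding C28 grants green-permit (Rule 1).
Holding amber-pass and green-permit grants gold-code (Rule 3).
T35 would need green-badge, amber-pass, and L25 (Rule 6), but L25 is never granted.
gold-code: reached.
green-permit: reached.
L2: reached.
Reached: gold-code, green-permit, and L2 — 3 of the 4.

3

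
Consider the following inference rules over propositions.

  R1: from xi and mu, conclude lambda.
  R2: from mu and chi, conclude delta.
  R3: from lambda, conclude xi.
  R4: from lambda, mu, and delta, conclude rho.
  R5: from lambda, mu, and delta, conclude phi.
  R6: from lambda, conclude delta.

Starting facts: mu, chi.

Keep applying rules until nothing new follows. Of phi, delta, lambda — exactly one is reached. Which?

mu and chi hold, so delta follows (R2).
phi would need lambda, mu, and delta (R5), but lambda is never established. lambda would need xi and mu (R1), but xi is never established.

delta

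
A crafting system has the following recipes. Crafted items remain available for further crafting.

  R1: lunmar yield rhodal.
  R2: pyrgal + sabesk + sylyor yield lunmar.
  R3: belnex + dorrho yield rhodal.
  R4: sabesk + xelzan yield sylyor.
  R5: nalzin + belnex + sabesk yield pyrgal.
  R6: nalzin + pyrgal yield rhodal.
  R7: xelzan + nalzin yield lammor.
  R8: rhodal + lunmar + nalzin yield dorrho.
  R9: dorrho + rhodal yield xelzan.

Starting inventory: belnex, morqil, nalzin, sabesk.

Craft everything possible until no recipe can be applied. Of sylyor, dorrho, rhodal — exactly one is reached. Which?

nalzin + belnex + sabesk → pyrgal (R5).
nalzin + pyrgal → rhodal (R6).
sylyor would need sabesk and xelzan (R4), but xelzan is never obtained. dorrho would need rhodal, lunmar, and nalzin (R8), but lunmar is never obtained.

rhodal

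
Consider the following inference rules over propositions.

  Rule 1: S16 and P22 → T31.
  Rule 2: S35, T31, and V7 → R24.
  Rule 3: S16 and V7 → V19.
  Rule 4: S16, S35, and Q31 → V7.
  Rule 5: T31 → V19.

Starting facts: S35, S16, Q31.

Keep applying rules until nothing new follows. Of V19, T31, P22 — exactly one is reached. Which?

From S16, S35, and Q31, Rule 4 gives V7.
S16 and V7 hold, so V19 follows (Rule 3).
No rule produces P22, and it is not given. T31 would need S16 and P22 (Rule 1), but P22 is never established.

V19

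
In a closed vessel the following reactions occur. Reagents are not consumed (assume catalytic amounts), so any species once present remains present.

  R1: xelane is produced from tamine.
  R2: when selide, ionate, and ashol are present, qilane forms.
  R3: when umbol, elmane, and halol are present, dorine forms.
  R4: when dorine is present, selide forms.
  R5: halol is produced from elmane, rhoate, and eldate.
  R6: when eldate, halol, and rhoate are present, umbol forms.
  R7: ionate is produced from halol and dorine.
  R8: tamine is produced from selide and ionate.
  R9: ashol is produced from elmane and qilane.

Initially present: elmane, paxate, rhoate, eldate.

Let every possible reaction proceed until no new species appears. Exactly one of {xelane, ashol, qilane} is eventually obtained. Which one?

xelane

elmane, rhoate, and eldate present → halol forms (R5).
eldate, halol, and rhoate present → umbol forms (R6).
umbol, elmane, and halol present → dorine forms (R3).
dorine present → selide forms (R4).
halol and dorine present → ionate forms (R7).
selide and ionate present → tamine forms (R8).
tamine present → xelane forms (R1).
qilane would need selide, ionate, and ashol (R2), but ashol never forms. ashol would need elmane and qilane (R9), but qilane never forms.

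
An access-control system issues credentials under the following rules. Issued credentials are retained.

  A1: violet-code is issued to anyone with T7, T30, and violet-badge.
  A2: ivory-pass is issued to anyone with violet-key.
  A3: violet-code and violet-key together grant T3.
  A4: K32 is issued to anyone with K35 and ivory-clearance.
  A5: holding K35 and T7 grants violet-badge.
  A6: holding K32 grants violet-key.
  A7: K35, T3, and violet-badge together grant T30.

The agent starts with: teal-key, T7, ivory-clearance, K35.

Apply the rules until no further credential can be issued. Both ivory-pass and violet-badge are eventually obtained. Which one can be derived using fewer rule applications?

violet-badge

violet-badge: Holding K35 and T7 grants violet-badge (A5). [1 rule application]
ivory-pass: Holding K35 and ivory-clearance grants K32 (A4). Holding K32 grants violet-key (A6). Holding violet-key grants ivory-pass (A2). [3 rule applications]
violet-badge needs fewer.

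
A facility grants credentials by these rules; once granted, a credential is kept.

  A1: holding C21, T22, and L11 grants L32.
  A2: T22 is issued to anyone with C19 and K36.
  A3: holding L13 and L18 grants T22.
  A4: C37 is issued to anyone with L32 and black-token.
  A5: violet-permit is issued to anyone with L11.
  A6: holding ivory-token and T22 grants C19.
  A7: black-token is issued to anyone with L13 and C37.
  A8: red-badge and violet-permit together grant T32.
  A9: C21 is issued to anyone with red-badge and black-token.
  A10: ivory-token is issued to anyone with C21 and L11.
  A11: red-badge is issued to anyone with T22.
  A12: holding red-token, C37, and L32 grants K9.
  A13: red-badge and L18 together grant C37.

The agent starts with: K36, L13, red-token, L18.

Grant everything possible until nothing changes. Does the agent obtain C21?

Yes

Holding L13 and L18 grants T22 (A3).
Holding T22 grants red-badge (A11).
Holding red-badge and L18 grants C37 (A13).
Holding L13 and C37 grants black-token (A7).
Holding red-badge and black-token grants C21 (A9).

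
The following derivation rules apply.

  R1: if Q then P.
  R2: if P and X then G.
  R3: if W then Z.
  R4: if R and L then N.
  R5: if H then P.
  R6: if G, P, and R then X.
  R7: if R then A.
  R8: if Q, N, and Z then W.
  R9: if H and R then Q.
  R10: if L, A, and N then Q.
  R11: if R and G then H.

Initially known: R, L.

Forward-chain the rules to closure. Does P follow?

Yes

R holds, so A follows (R7).
From R and L, R4 gives N.
L, A, and N hold, so Q follows (R10).
From Q, R1 gives P.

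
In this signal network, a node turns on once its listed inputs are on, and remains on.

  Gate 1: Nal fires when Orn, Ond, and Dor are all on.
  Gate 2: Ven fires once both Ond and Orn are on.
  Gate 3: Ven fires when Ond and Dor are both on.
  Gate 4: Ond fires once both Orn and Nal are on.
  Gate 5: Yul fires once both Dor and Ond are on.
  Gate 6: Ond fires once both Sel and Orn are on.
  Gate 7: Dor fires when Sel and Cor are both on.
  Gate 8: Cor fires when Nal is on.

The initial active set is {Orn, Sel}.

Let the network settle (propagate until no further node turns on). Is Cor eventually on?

Cor would need Nal (Gate 8), but Nal never turns on.

No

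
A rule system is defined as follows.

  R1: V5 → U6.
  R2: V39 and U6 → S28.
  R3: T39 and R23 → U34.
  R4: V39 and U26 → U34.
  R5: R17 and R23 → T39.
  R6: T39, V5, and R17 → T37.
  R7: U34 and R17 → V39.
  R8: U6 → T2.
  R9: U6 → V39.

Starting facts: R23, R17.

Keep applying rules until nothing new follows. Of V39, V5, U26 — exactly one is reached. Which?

V39

R17 and R23 hold, so T39 follows (R5).
From T39 and R23, R3 gives U34.
U34 and R17 hold, so V39 follows (R7).
No rule produces U26, and it is not given. No rule produces V5, and it is not given.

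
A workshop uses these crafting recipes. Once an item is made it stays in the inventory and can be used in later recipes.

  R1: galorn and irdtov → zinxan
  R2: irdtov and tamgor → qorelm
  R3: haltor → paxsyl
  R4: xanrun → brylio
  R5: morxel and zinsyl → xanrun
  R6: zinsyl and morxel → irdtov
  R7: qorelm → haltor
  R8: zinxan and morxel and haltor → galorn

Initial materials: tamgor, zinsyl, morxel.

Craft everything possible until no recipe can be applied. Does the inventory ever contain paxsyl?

Using R6, zinsyl and morxel make irdtov.
Using R2, irdtov and tamgor make qorelm.
Using R7, qorelm makes haltor.
Using R3, haltor makes paxsyl.

Yes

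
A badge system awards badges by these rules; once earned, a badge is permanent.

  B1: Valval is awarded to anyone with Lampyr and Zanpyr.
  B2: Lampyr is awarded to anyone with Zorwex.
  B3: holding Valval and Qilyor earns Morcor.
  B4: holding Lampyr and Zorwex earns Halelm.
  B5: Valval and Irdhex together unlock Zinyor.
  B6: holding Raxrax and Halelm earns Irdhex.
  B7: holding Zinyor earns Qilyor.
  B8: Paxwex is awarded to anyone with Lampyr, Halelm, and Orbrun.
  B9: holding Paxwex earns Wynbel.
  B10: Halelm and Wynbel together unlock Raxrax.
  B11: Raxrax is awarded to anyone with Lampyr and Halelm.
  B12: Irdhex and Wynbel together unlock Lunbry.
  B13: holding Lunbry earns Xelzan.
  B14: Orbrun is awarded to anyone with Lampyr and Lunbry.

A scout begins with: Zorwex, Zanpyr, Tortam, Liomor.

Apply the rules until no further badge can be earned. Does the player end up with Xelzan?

Xelzan would need Lunbry (B13), but Lunbry is never earned.

No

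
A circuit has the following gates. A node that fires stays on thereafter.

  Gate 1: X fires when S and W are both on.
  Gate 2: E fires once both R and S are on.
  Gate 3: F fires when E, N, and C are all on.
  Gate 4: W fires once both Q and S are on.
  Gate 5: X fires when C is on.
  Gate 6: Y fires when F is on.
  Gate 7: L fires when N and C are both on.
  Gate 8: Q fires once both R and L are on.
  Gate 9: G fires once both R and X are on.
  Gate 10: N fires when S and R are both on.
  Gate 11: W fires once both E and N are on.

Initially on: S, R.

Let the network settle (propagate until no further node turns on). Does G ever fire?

Gate 2: R and S on → E on.
Gate 10: S and R on → N on.
Gate 11: E and N on → W on.
Gate 1: S and W on → X on.
Gate 9: R and X on → G on.

Yes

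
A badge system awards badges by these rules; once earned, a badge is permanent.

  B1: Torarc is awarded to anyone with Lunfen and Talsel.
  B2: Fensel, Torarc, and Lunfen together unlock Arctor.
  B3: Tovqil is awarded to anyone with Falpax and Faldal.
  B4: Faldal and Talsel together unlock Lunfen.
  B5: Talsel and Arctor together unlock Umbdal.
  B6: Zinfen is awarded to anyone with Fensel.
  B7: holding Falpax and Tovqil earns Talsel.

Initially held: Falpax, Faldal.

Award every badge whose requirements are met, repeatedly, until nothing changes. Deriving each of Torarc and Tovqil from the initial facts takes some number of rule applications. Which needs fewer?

Tovqil

Tovqil: With Falpax and Faldal, Tovqil is earned (B3). [1 rule application]
Torarc: With Falpax and Faldal, Tovqil is earned (B3). With Falpax and Tovqil, Talsel is earned (B7). With Faldal and Talsel, Lunfen is earned (B4). With Lunfen and Talsel, Torarc is earned (B1). [4 rule applications]
Tovqil needs fewer.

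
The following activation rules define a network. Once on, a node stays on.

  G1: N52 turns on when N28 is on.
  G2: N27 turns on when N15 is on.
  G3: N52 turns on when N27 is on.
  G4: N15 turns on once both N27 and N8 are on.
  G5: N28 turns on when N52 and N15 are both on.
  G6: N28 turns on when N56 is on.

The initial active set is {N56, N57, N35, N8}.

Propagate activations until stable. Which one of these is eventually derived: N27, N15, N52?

G6: N56 on → N28 on.
N28 is on, so N52 turns on (G1).
N15 would need N27 and N8 (G4), but N27 never turns on. N27 would need N15 (G2), but N15 never turns on.

N52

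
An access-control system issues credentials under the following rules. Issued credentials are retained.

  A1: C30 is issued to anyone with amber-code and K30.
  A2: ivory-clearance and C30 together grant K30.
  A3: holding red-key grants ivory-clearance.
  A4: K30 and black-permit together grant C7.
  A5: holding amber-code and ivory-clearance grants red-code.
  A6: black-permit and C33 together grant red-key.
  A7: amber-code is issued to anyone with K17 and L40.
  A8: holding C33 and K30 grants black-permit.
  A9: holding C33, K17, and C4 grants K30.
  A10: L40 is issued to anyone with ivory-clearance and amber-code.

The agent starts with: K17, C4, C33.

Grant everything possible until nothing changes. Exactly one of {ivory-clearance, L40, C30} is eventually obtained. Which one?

Holding C33, K17, and C4 grants K30 (A9).
Holding C33 and K30 grants black-permit (A8).
Holding black-permit and C33 grants red-key (A6).
Holding red-key grants ivory-clearance (A3).
C30 would need amber-code and K30 (A1), but amber-code is never granted. L40 would need ivory-clearance and amber-code (A10), but amber-code is never granted.

ivory-clearance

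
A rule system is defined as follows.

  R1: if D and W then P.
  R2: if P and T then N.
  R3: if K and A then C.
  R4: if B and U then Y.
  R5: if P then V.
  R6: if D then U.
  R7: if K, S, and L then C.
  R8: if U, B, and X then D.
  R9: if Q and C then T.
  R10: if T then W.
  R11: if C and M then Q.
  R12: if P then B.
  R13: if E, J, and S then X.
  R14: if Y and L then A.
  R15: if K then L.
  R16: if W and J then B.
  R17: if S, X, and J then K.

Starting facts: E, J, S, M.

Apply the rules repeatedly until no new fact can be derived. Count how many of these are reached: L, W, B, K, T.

E, J, and S hold, so X follows (R13).
From S, X, and J, R17 gives K.
K holds, so L follows (R15).
K, S, and L hold, so C follows (R7).
From C and M, R11 gives Q.
From Q and C, R9 gives T.
T holds, so W follows (R10).
W and J hold, so B follows (R16).
L: reached.
W: reached.
B: reached.
K: reached.
T: reached.
All 5 are reached.

5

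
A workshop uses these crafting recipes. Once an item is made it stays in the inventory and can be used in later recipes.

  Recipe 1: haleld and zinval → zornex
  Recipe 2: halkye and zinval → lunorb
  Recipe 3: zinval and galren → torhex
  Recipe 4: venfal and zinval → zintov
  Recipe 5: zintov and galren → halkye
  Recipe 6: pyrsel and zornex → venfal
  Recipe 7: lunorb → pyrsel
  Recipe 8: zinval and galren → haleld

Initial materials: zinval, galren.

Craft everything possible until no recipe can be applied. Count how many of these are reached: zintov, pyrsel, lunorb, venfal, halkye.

0

zintov would need venfal and zinval (Recipe 4), but venfal is never obtained.
pyrsel would need lunorb (Recipe 7), but lunorb is never obtained.
lunorb would need halkye and zinval (Recipe 2), but halkye is never obtained.
venfal would need pyrsel and zornex (Recipe 6), but pyrsel is never obtained.
halkye would need zintov and galren (Recipe 5), but zintov is never obtained.
None of the 5 are reached.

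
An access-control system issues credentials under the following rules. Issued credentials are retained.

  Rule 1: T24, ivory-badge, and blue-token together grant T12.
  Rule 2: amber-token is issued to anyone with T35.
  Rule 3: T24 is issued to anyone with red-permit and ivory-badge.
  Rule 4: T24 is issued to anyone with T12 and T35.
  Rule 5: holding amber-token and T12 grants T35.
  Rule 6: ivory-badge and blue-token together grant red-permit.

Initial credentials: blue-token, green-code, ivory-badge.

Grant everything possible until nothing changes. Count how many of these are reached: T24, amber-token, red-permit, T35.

2

Holding ivory-badge and blue-token grants red-permit (Rule 6).
Holding red-permit and ivory-badge grants T24 (Rule 3).
T24: reached.
amber-token would need T35 (Rule 2), but T35 is never granted.
red-permit: reached.
T35 would need amber-token and T12 (Rule 5), but amber-token is never granted.
Reached: T24 and red-permit — 2 of the 4.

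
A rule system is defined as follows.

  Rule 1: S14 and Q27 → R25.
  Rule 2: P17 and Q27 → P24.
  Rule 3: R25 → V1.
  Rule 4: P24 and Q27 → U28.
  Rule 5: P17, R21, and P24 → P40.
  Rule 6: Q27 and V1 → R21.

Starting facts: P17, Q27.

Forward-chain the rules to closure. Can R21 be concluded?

R21 would need Q27 and V1 (Rule 6), but V1 is never established.

No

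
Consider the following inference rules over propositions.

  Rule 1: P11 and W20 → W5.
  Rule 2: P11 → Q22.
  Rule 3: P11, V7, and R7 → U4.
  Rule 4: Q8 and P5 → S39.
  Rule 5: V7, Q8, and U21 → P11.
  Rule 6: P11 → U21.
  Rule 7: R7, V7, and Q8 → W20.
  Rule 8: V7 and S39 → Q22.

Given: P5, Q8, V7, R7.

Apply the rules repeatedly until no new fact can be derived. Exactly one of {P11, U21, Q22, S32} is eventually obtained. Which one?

Q22

Q8 and P5 hold, so S39 follows (Rule 4).
V7 and S39 hold, so Q22 follows (Rule 8).
P11 would need V7, Q8, and U21 (Rule 5), but U21 is never established. U21 would need P11 (Rule 6), but P11 is never established. No rule produces S32, and it is not given.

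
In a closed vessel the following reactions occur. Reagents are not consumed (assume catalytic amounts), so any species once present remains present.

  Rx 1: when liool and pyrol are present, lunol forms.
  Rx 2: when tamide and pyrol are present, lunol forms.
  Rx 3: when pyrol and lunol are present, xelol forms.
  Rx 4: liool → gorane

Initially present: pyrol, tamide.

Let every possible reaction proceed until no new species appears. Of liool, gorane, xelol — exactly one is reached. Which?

tamide and pyrol present → lunol forms (Rx 2).
pyrol and lunol present → xelol forms (Rx 3).
gorane would need liool (Rx 4), but liool never forms. No rule produces liool, and it is not given.

xelol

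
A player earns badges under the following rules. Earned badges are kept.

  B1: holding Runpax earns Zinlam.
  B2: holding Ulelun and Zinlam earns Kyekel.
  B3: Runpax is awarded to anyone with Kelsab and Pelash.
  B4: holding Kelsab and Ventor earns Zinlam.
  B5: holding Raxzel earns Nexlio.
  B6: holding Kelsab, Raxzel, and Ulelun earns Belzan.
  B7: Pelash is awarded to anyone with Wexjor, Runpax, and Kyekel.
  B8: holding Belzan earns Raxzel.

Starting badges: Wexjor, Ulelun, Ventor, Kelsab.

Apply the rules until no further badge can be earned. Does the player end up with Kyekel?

With Kelsab and Ventor, Zinlam is earned (B4).
With Ulelun and Zinlam, Kyekel is earned (B2).

Yes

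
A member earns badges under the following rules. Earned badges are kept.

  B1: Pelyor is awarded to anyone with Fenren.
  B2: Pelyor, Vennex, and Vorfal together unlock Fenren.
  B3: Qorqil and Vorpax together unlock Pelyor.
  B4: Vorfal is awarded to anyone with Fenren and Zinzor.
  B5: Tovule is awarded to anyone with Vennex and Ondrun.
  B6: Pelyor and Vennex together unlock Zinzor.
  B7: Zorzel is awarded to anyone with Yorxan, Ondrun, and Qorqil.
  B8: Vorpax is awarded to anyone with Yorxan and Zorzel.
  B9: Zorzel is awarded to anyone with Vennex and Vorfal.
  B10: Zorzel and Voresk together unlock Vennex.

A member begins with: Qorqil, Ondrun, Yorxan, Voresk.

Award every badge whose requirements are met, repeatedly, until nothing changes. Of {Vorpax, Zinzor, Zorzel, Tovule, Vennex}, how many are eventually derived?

5

With Yorxan, Ondrun, and Qorqil, Zorzel is earned (B7).
With Zorzel and Voresk, Vennex is earned (B10).
With Yorxan and Zorzel, Vorpax is earned (B8).
With Vennex and Ondrun, Tovule is earned (B5).
With Qorqil and Vorpax, Pelyor is earned (B3).
With Pelyor and Vennex, Zinzor is earned (B6).
Vorpax: reached.
Zinzor: reached.
Zorzel: reached.
Tovule: reached.
Vennex: reached.
All 5 are reached.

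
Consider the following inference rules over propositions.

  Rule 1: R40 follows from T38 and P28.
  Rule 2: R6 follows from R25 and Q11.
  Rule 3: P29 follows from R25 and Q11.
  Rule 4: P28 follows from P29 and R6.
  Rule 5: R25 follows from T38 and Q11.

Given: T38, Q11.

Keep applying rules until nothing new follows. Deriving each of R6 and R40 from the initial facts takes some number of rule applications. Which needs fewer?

R6: From T38 and Q11, Rule 5 gives R25. R25 and Q11 hold, so R6 follows (Rule 2). [2 rule applications]
R40: T38 and Q11 hold, so R25 follows (Rule 5). From R25 and Q11, Rule 3 gives P29. R25 and Q11 hold, so R6 follows (Rule 2). From P29 and R6, Rule 4 gives P28. T38 and P28 hold, so R40 follows (Rule 1). [5 rule applications]
R6 needs fewer.

R6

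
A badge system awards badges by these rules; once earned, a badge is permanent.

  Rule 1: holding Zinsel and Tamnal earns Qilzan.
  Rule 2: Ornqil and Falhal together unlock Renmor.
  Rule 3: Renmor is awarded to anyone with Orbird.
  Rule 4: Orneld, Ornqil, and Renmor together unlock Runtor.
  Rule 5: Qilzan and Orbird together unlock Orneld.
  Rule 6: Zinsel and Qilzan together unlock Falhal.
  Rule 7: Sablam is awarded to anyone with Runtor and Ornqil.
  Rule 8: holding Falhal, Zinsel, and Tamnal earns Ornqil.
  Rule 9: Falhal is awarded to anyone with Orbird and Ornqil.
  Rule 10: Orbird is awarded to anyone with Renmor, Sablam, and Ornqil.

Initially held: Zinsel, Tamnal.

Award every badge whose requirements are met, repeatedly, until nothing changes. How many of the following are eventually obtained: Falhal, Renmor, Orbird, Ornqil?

With Zinsel and Tamnal, Qilzan is earned (Rule 1).
With Zinsel and Qilzan, Falhal is earned (Rule 6).
With Falhal, Zinsel, and Tamnal, Ornqil is earned (Rule 8).
With Ornqil and Falhal, Renmor is earned (Rule 2).
Falhal: reached.
Renmor: reached.
Orbird would need Renmor, Sablam, and Ornqil (Rule 10), but Sablam is never earned.
Ornqil: reached.
Reached: Falhal, Renmor, and Ornqil — 3 of the 4.

3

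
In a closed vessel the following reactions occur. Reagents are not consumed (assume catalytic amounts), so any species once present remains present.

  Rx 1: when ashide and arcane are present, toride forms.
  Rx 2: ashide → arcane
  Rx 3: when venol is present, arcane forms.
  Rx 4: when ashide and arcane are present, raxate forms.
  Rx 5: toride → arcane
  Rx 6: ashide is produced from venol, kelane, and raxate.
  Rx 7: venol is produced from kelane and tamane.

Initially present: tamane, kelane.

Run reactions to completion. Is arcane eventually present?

Yes

kelane and tamane present → venol forms (Rx 7).
venol present → arcane forms (Rx 3).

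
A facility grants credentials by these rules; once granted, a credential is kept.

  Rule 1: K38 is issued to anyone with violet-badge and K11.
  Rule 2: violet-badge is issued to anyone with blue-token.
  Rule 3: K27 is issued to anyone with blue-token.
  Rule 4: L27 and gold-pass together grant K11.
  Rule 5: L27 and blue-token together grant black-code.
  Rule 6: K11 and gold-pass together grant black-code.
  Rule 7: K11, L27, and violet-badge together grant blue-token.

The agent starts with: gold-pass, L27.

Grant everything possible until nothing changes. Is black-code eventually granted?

Holding L27 and gold-pass grants K11 (Rule 4).
Holding K11 and gold-pass grants black-code (Rule 6).

Yes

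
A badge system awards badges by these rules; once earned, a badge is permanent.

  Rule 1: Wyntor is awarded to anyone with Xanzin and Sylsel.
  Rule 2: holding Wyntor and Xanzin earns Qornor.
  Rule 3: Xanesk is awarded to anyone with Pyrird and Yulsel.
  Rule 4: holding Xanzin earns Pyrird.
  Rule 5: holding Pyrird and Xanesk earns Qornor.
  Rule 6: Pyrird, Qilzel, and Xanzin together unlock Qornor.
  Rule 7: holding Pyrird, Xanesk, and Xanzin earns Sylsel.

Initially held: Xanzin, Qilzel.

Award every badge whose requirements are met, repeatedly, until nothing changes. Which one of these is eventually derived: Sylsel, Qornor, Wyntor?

With Xanzin, Pyrird is earned (Rule 4).
With Pyrird, Qilzel, and Xanzin, Qornor is earned (Rule 6).
Wyntor would need Xanzin and Sylsel (Rule 1), but Sylsel is never earned. Sylsel would need Pyrird, Xanesk, and Xanzin (Rule 7), but Xanesk is never earned.

Qornor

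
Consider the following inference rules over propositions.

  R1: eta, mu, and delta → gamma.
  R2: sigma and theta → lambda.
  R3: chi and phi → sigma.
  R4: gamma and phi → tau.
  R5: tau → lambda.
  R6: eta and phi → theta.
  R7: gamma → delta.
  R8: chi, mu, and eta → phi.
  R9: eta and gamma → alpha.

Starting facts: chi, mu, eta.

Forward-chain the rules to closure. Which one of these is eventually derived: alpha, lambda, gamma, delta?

lambda

chi, mu, and eta hold, so phi follows (R8).
From eta and phi, R6 gives theta.
chi and phi hold, so sigma follows (R3).
From sigma and theta, R2 gives lambda.
delta would need gamma (R7), but gamma is never established. alpha would need eta and gamma (R9), but gamma is never established. gamma would need eta, mu, and delta (R1), but delta is never established.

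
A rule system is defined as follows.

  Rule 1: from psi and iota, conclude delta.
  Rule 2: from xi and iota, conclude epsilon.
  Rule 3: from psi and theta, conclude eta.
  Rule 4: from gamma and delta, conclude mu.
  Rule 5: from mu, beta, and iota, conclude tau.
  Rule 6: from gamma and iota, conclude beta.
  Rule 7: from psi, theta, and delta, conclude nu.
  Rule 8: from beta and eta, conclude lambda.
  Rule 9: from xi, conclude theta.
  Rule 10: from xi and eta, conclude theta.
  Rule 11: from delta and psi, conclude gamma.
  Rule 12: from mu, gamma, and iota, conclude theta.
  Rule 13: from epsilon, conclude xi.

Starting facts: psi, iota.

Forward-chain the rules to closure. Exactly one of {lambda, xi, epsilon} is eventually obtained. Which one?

From psi and iota, Rule 1 gives delta.
delta and psi hold, so gamma follows (Rule 11).
From gamma and iota, Rule 6 gives beta.
gamma and delta hold, so mu follows (Rule 4).
From mu, gamma, and iota, Rule 12 gives theta.
psi and theta hold, so eta follows (Rule 3).
From beta and eta, Rule 8 gives lambda.
epsilon would need xi and iota (Rule 2), but xi is never established. xi would need epsilon (Rule 13), but epsilon is never established.

lambda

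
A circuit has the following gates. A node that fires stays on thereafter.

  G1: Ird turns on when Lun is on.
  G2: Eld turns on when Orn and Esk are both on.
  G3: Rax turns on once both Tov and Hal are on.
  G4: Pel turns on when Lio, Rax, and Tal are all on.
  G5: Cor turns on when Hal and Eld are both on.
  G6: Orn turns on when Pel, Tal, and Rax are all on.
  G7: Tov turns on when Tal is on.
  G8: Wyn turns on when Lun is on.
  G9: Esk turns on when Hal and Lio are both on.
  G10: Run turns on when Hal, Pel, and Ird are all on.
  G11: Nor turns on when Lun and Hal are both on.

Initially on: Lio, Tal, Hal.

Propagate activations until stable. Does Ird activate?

Ird would need Lun (G1), but Lun never turns on.

No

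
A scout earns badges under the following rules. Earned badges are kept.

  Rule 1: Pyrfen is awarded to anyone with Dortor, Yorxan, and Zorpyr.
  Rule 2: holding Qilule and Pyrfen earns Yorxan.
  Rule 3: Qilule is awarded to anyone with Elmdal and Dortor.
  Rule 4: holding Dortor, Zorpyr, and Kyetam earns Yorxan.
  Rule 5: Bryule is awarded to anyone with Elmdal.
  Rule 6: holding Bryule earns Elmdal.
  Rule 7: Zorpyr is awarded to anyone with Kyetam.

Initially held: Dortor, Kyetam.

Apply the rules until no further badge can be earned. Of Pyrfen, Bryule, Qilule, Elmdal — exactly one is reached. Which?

With Kyetam, Zorpyr is earned (Rule 7).
With Dortor, Zorpyr, and Kyetam, Yorxan is earned (Rule 4).
With Dortor, Yorxan, and Zorpyr, Pyrfen is earned (Rule 1).
Elmdal would need Bryule (Rule 6), but Bryule is never earned. Bryule would need Elmdal (Rule 5), but Elmdal is never earned. Qilule would need Elmdal and Dortor (Rule 3), but Elmdal is never earned.

Pyrfen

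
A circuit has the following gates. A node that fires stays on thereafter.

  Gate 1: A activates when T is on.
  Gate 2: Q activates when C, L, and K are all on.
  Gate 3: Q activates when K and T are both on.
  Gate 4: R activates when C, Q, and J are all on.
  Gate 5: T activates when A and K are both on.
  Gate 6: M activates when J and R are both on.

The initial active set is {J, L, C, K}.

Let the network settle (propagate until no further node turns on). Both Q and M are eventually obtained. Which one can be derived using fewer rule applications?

Q: Gate 2: C, L, and K on → Q on. [1 rule application]
M: Gate 2: C, L, and K on → Q on. Gate 4: C, Q, and J on → R on. J and R are on, so M activates (Gate 6). [3 rule applications]
Q needs fewer.

Q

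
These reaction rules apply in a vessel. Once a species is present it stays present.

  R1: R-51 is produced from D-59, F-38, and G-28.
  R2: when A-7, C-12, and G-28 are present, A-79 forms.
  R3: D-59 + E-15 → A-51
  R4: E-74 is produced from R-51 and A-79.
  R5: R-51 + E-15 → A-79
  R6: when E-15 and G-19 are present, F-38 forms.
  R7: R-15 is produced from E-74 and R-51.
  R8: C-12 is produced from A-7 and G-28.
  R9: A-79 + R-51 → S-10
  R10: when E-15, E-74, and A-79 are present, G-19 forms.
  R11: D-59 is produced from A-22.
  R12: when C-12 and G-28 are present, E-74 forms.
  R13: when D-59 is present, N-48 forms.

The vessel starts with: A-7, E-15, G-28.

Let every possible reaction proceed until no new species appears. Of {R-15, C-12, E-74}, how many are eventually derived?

A-7 and G-28 present → C-12 forms (R8).
C-12 and G-28 present → E-74 forms (R12).
R-15 would need E-74 and R-51 (R7), but R-51 never forms.
C-12: reached.
E-74: reached.
Reached: C-12 and E-74 — 2 of the 3.

2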